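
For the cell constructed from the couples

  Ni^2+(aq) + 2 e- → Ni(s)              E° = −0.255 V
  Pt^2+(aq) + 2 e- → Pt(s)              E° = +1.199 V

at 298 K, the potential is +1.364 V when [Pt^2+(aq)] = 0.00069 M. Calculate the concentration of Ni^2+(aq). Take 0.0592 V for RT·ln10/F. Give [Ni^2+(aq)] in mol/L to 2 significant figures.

Pt²⁺/Pt is the cathode (higher E°); E°cell = +1.199 − (−0.255) = +1.454 V with n = 2.
From the Nernst equation, log Q = n(E° − E)/0.0592 = 2·(+1.454 − (+1.364))/0.0592 = 3.041.
The balanced reaction is Pt^2+(aq) + Ni(s) → Pt(s) + Ni^2+(aq), so Q = [Ni^2+(aq)] / [Pt^2+(aq)].
Isolating [Ni^2+(aq)] in Q = 10^{3.041} yields log [Ni^2+(aq)] = −0.120, i.e. 0.76 M.

0.76 M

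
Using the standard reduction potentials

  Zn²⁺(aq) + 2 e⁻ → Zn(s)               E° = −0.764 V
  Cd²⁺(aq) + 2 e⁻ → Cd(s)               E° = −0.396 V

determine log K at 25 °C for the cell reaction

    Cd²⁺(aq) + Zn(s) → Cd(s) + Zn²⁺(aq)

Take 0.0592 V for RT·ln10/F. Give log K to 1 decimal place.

The Cd²⁺/Cd couple is reduced (cathode); E°cell = −0.396 − (−0.764) = +0.368 V with n = 2.
At equilibrium E = 0, so log K = nE°cell / 0.0592 = (2)(+0.368) / 0.0592 = 12.4.

log K = 12.4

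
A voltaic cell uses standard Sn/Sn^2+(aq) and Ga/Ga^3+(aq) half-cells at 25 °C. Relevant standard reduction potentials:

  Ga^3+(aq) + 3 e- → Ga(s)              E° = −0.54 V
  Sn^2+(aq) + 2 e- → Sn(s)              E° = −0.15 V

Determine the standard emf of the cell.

+0.39 V

The Sn²⁺/Sn couple has the higher E°, so Sn ion is reduced (cathode) and Ga is oxidized (anode).
E°cell = E°(cathode) − E°(anode) = −0.15 − (−0.54) = +0.39 V.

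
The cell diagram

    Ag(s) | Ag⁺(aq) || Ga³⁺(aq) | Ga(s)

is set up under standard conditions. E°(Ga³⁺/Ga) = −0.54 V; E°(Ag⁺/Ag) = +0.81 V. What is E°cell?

By convention the left-hand electrode in cell notation is the anode (oxidation) and the right-hand electrode is the cathode (reduction).
E°cell = E°(right) − E°(left) = −0.54 − (+0.81) = −1.35 V.
The negative sign shows that, as written, the cell would require an external voltage to drive the reaction.

−1.35 V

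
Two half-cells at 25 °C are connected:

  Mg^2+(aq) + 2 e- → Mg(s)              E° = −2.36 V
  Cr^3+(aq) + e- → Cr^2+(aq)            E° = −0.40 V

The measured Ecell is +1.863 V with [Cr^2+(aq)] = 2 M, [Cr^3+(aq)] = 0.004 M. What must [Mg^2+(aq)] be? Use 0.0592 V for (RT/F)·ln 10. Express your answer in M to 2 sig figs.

With Cr³⁺/Cr²⁺ at the cathode and Mg²⁺/Mg at the anode, E°cell = −0.40 − (−2.36) = +1.96 V (n = 2).
Since E = E° − (0.0592/n)·log Q, log Q = n(E° − E)/0.0592 = 3.277.
For 2 Cr^3+(aq) + Mg(s) → 2 Cr^2+(aq) + Mg^2+(aq), the reaction quotient is Q = ([Cr^2+(aq)]^2·[Mg^2+(aq)]) / [Cr^3+(aq)]^2.
Solving for the unknown gives log [Mg^2+(aq)] = −2.121, so [Mg^2+(aq)] ≈ 0.0076 M.

0.0076 M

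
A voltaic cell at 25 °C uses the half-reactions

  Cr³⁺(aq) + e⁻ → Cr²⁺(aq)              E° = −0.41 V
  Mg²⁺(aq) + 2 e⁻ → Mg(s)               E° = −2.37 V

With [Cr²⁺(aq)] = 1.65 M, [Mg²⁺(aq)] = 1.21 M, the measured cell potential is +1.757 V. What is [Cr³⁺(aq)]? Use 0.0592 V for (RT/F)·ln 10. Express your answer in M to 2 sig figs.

0.00068 M

Cr³⁺/Cr²⁺ is the cathode (higher E°); E°cell = −0.41 − (−2.37) = +1.96 V with n = 2.
Since E = E° − (0.0592/n)·log Q, log Q = n(E° − E)/0.0592 = 6.858.
Balancing electrons gives 2 Cr³⁺(aq) + Mg(s) → 2 Cr²⁺(aq) + Mg²⁺(aq); thus Q = ([Cr²⁺(aq)]^2·[Mg²⁺(aq)]) / [Cr³⁺(aq)]^2.
Isolating [Cr³⁺(aq)] in Q = 10^{6.858} yields log [Cr³⁺(aq)] = −3.170, i.e. 0.00068 M.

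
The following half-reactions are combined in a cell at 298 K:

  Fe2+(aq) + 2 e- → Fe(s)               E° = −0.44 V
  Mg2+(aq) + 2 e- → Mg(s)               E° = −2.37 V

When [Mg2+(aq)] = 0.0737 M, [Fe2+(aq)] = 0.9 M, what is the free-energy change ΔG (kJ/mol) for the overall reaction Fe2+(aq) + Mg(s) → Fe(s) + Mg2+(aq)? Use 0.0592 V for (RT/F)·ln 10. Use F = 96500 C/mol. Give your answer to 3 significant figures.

With Fe²⁺/Fe reduced at the cathode, E°cell = −0.44 − (−2.37) = +1.93 V and n = 2.
Q = [Mg2+(aq)] / [Fe2+(aq)] = 0.0819, so log Q = −1.087 and E = +1.93 − (0.0592/2)(−1.087) = +1.9622 V.
Finally ΔG = −nFE = −(2)(96500 C/mol)(+1.9622 V) = −379 kJ/mol.

−379 kJ/mol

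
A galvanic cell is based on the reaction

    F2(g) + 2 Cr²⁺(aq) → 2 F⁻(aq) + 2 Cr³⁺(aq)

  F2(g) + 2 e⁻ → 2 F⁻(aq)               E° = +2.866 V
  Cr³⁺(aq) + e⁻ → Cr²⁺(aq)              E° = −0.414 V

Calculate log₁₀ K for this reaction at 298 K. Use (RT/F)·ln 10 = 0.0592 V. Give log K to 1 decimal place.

The F₂/F⁻ couple is reduced (cathode); E°cell = +2.866 − (−0.414) = +3.280 V with n = 2.
At equilibrium E = 0, so log K = nE°cell / 0.0592 = (2)(+3.280) / 0.0592 = 110.8.

log K = 110.8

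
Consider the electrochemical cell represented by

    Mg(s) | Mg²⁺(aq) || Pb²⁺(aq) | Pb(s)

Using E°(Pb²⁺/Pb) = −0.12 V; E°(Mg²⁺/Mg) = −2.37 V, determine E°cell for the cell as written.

+2.25 V

By convention the left-hand electrode in cell notation is the anode (oxidation) and the right-hand electrode is the cathode (reduction).
E°cell = E°(right) − E°(left) = −0.12 − (−2.37) = +2.25 V.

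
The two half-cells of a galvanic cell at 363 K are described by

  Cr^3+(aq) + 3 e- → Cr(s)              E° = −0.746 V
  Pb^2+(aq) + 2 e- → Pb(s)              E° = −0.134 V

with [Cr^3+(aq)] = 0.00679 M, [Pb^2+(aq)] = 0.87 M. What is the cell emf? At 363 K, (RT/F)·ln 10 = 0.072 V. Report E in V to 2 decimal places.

Since E°(Pb²⁺/Pb) > E°(Cr³⁺/Cr), Pb²⁺/Pb serves as the cathode.
E°cell = E°cat − E°an = −0.134 − (−0.746) = +0.612 V; n = 6.
For the overall reaction 3 Pb^2+(aq) + 2 Cr(s) → 3 Pb(s) + 2 Cr^3+(aq), Q = [Cr^3+(aq)]^2 / [Pb^2+(aq)]^3 = 7×10^−5, giving log Q = −4.155.
Applying E = E° − (RT ln10/nF)·log Q gives +0.612 − (0.072/6)(−4.155) = +0.66 V.

+0.66 V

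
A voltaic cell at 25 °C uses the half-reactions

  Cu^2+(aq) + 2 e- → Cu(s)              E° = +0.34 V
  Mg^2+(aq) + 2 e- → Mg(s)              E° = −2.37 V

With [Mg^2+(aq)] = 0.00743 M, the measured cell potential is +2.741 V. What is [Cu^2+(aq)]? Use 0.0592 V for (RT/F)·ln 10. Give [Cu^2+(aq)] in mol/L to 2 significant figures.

0.083 M

Cu²⁺/Cu is the cathode (higher E°); E°cell = +0.34 − (−2.37) = +2.71 V with n = 2.
From the Nernst equation, log Q = n(E° − E)/0.0592 = 2·(+2.71 − (+2.741))/0.0592 = −1.047.
The balanced reaction is Cu^2+(aq) + Mg(s) → Cu(s) + Mg^2+(aq), so Q = [Mg^2+(aq)] / [Cu^2+(aq)].
Isolating [Cu^2+(aq)] in Q = 10^{−1.047} yields log [Cu^2+(aq)] = −1.082, i.e. 0.083 M.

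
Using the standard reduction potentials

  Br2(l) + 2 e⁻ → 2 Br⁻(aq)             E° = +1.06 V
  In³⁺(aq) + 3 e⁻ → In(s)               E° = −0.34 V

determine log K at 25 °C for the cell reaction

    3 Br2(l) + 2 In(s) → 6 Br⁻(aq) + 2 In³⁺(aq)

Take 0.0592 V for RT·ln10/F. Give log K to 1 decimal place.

The Br₂/Br⁻ couple is reduced (cathode); E°cell = +1.06 − (−0.34) = +1.40 V with n = 6.
At equilibrium E = 0, so log K = nE°cell / 0.0592 = (6)(+1.40) / 0.0592 = 141.9.

log K = 141.9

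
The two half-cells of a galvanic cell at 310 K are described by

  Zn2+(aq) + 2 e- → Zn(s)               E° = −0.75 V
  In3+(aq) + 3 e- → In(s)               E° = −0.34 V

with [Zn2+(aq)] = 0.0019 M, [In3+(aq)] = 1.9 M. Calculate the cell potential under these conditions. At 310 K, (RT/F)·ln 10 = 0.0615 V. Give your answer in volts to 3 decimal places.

+0.499 V

Since E°(In³⁺/In) > E°(Zn²⁺/Zn), In³⁺/In serves as the cathode.
The standard potential is −0.34 − (−0.75) = +0.41 V and the balanced reaction transfers n = 6 electrons.
Balancing gives 2 In3+(aq) + 3 Zn(s) → 2 In(s) + 3 Zn2+(aq); hence Q = [Zn2+(aq)]^3 / [In3+(aq)]^2 = 1.9×10^−9 (log Q = −8.721).
By the Nernst equation, E = +0.41 − (0.0615/6)·(−8.721) = +0.499 V.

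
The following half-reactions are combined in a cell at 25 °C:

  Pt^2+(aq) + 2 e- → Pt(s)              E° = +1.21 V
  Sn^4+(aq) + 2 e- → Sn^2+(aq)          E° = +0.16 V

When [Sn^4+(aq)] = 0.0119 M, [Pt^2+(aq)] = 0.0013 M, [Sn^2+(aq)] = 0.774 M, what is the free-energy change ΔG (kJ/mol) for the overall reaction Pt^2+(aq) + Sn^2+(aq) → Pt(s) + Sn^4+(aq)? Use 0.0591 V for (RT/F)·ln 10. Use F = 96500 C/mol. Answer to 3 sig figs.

−197 kJ/mol

The standard cell potential is +1.21 − (+0.16) = +1.05 V, with n = 2 electrons in the balanced equation.
Here Q = [Sn^4+(aq)] / ([Pt^2+(aq)]·[Sn^2+(aq)]) = 11.8 (log Q = 1.073), giving E = +1.05 − (0.0591/2)·(1.073) = +1.0183 V.
Then ΔG = −nFE = −2 × 96500 × +1.0183 J/mol = −197 kJ/mol.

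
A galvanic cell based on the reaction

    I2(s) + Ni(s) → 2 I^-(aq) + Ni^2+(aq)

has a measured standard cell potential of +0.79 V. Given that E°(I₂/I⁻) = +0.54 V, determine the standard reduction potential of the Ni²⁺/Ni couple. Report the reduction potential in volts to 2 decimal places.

−0.25 V

In the reaction as written the I₂/I⁻ couple is reduced (cathode) and Ni²⁺/Ni is oxidized (anode), so E°cell = E°(I₂/I⁻) − E°(Ni²⁺/Ni).
E°(Ni²⁺/Ni) = E°(cathode) − E°cell = +0.54 − (+0.79) = −0.25 V.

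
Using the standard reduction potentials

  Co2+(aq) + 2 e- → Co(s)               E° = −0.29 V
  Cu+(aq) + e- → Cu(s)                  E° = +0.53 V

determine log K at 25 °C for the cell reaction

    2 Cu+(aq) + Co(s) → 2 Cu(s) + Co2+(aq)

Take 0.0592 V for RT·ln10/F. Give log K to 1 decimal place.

The Cu⁺/Cu couple is reduced (cathode); E°cell = +0.53 − (−0.29) = +0.82 V with n = 2.
At equilibrium E = 0, so log K = nE°cell / 0.0592 = (2)(+0.82) / 0.0592 = 27.7.

log K = 27.7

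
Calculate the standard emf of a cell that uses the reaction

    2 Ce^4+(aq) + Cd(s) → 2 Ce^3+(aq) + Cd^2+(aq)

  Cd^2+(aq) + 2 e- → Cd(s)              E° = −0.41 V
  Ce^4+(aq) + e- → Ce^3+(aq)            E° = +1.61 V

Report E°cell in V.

+2.02 V

In the reaction as written, Ce^4+(aq) is reduced (cathode) and Cd^2+(aq) is produced by oxidation at the anode.
E°cell = E°(cathode) − E°(anode) = +1.61 − (−0.41) = +2.02 V.
The positive value indicates the reaction is spontaneous as written.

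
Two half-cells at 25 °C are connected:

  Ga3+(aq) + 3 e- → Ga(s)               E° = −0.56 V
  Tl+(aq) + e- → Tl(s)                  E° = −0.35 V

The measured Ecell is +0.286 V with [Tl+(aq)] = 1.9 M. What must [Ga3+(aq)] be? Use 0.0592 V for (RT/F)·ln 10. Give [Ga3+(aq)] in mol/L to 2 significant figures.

Tl⁺/Tl is the cathode (higher E°); E°cell = −0.35 − (−0.56) = +0.21 V with n = 3.
From the Nernst equation, log Q = n(E° − E)/0.0592 = 3·(+0.21 − (+0.286))/0.0592 = −3.851.
Balancing electrons gives 3 Tl+(aq) + Ga(s) → 3 Tl(s) + Ga3+(aq); thus Q = [Ga3+(aq)] / [Tl+(aq)]^3.
Substituting the known concentrations and solving, log [Ga3+(aq)] = −3.015 and [Ga3+(aq)] = 0.00097 M.

0.00097 M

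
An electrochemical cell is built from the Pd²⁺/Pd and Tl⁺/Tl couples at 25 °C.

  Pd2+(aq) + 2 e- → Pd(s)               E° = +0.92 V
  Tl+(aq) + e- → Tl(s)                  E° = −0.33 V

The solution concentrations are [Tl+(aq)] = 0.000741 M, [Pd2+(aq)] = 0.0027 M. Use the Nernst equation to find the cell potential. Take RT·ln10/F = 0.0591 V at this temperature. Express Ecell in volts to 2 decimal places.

Pd²⁺/Pd is reduced (cathode, E° = +0.92 V) and Tl⁺/Tl is oxidized (anode).
The standard potential is +0.92 − (−0.33) = +1.25 V and the balanced reaction transfers n = 2 electrons.
For the overall reaction Pd2+(aq) + 2 Tl(s) → Pd(s) + 2 Tl+(aq), Q = [Tl+(aq)]^2 / [Pd2+(aq)] = 0.000203, giving log Q = −3.692.
E = E° − (0.0591/n)·log Q = +1.25 − (0.0591/2)(−3.692) = +1.36 V.

+1.36 V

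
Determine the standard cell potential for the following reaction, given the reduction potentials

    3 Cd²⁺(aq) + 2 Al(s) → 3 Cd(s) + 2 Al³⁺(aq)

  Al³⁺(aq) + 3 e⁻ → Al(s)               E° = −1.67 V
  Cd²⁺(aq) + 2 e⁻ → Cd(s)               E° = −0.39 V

Cd²⁺(aq) gains electrons, so the Cd²⁺/Cd couple is the cathode; the Al³⁺/Al couple is the anode.
E°cell = E°(cathode) − E°(anode) = −0.39 − (−1.67) = +1.28 V.

+1.28 V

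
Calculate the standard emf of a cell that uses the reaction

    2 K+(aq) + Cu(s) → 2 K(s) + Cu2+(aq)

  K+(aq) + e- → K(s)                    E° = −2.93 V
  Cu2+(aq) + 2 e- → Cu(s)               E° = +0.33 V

−3.26 V

In the reaction as written, K+(aq) is reduced (cathode) and Cu2+(aq) is produced by oxidation at the anode.
E°cell = E°(cathode) − E°(anode) = −2.93 − (+0.33) = −3.26 V.
The negative E°cell means the reaction is non-spontaneous in the direction written.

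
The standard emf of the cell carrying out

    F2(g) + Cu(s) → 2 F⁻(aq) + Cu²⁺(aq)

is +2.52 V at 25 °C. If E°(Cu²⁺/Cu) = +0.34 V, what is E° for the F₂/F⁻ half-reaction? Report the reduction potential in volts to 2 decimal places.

+2.86 V

In the reaction as written the F₂/F⁻ couple is reduced (cathode) and Cu²⁺/Cu is oxidized (anode), so E°cell = E°(F₂/F⁻) − E°(Cu²⁺/Cu).
E°(F₂/F⁻) = E°cell + E°(anode) = +2.52 + (+0.34) = +2.86 V.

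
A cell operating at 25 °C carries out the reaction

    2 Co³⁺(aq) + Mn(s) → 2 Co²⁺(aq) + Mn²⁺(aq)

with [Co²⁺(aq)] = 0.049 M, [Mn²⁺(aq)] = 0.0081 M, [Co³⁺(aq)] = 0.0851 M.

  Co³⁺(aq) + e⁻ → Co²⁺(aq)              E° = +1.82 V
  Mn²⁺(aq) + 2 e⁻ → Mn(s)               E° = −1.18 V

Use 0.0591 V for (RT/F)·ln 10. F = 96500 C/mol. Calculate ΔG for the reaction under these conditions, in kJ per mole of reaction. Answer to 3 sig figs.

With Co³⁺/Co²⁺ reduced at the cathode, E°cell = +1.82 − (−1.18) = +3.00 V and n = 2.
Here Q = ([Co²⁺(aq)]^2·[Mn²⁺(aq)]) / [Co³⁺(aq)]^2 = 0.00269 (log Q = −2.571), giving E = +3.00 − (0.0591/2)·(−2.571) = +3.0760 V.
ΔG = −nFE = −(2)(96500)(+3.0760) J/mol = −594 kJ/mol.

−594 kJ/mol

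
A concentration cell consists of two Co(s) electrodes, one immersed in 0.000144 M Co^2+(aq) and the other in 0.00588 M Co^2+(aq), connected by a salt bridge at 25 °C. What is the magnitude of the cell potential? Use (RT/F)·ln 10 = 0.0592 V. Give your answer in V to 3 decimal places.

For a concentration cell E°cell = 0, since both electrodes use the same couple.
The compartment with the higher Co^2+(aq) concentration (0.00588 M) acts as the cathode; ions are reduced there and produced at the dilute (0.000144 M) anode.
With n = 2, Ecell = −(0.0592/2)·log([dilute]/[conc]) = −(0.0592/2)·log(0.000144/0.00588) = +0.048 V.

0.048 V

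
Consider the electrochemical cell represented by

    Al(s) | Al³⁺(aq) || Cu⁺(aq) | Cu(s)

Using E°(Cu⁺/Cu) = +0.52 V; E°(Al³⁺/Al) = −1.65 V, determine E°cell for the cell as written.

By convention the left-hand electrode in cell notation is the anode (oxidation) and the right-hand electrode is the cathode (reduction).
E°cell = E°(right) − E°(left) = +0.52 − (−1.65) = +2.17 V.

+2.17 V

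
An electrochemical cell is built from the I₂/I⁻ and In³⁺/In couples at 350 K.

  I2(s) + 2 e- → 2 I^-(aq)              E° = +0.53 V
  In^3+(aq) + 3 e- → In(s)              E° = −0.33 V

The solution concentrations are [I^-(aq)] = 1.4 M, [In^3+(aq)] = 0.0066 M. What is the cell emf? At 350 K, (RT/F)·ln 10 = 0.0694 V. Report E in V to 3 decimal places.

+0.900 V

I₂/I⁻ is reduced (cathode, E° = +0.53 V) and In³⁺/In is oxidized (anode).
The standard potential is +0.53 − (−0.33) = +0.86 V and the balanced reaction transfers n = 6 electrons.
Balancing gives 3 I2(s) + 2 In(s) → 6 I^-(aq) + 2 In^3+(aq); hence Q = [I^-(aq)]^6·[In^3+(aq)]^2 = 0.000328 (log Q = −3.484).
E = E° − (0.0694/n)·log Q = +0.86 − (0.0694/6)(−3.484) = +0.900 V.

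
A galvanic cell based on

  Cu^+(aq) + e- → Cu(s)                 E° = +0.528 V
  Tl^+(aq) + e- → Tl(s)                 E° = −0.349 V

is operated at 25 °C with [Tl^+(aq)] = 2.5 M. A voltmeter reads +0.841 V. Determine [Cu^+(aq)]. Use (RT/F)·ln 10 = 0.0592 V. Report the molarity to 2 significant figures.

Cu⁺/Cu is the cathode (higher E°); E°cell = +0.528 − (−0.349) = +0.877 V with n = 1.
Rearranging E = E° − (0.0592/n)·log Q gives log Q = 1(+0.877 − (+0.841))/0.0592 = 0.608.
Balancing electrons gives Cu^+(aq) + Tl(s) → Cu(s) + Tl^+(aq); thus Q = [Tl^+(aq)] / [Cu^+(aq)].
Solving for the unknown gives log [Cu^+(aq)] = −0.210, so [Cu^+(aq)] ≈ 0.62 M.

0.62 M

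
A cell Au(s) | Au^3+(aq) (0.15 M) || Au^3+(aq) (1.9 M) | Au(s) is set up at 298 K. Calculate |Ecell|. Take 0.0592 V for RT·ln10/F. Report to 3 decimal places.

0.022 V

For a concentration cell E°cell = 0, since both electrodes use the same couple.
The compartment with the higher Au^3+(aq) concentration (1.9 M) acts as the cathode; ions are reduced there and produced at the dilute (0.15 M) anode.
With n = 3, Ecell = −(0.0592/3)·log([dilute]/[conc]) = −(0.0592/3)·log(0.15/1.9) = +0.022 V.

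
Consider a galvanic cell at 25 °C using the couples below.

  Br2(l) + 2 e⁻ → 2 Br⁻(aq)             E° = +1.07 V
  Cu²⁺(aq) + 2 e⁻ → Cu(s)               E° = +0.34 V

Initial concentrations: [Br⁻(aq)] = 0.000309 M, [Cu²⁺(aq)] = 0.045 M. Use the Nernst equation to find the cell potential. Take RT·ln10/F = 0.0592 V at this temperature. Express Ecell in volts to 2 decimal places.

+0.98 V

Br₂/Br⁻ is reduced (cathode, E° = +1.07 V) and Cu²⁺/Cu is oxidized (anode).
E°cell = E°cat − E°an = +1.07 − (+0.34) = +0.73 V; n = 2.
Balancing gives Br2(l) + Cu(s) → 2 Br⁻(aq) + Cu²⁺(aq); hence Q = [Br⁻(aq)]^2·[Cu²⁺(aq)] = 4.3×10^−9 (log Q = −8.367).
By the Nernst equation, E = +0.73 − (0.0592/2)·(−8.367) = +0.98 V.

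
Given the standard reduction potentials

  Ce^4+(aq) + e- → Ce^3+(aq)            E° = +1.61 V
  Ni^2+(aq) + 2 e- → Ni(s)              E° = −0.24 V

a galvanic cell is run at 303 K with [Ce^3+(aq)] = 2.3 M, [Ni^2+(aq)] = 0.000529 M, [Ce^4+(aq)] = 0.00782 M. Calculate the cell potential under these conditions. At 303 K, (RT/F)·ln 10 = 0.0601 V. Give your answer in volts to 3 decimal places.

+1.800 V

Since E°(Ce⁴⁺/Ce³⁺) > E°(Ni²⁺/Ni), Ce⁴⁺/Ce³⁺ serves as the cathode.
E°cell = +1.61 − (−0.24) = +1.85 V, with n = 2 electrons transferred.
For the overall reaction 2 Ce^4+(aq) + Ni(s) → 2 Ce^3+(aq) + Ni^2+(aq), Q = ([Ce^3+(aq)]^2·[Ni^2+(aq)]) / [Ce^4+(aq)]^2 = 45.8, giving log Q = 1.660.
By the Nernst equation, E = +1.85 − (0.0601/2)·(1.660) = +1.800 V.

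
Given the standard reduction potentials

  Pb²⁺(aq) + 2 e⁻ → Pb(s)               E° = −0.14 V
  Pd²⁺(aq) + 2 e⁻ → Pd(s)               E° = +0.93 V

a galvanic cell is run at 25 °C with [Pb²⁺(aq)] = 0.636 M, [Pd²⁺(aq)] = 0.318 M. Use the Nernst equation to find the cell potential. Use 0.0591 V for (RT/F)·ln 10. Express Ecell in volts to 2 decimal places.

+1.06 V

Pd²⁺/Pd is reduced (cathode, E° = +0.93 V) and Pb²⁺/Pb is oxidized (anode).
The standard potential is +0.93 − (−0.14) = +1.07 V and the balanced reaction transfers n = 2 electrons.
Balancing gives Pd²⁺(aq) + Pb(s) → Pd(s) + Pb²⁺(aq); hence Q = [Pb²⁺(aq)] / [Pd²⁺(aq)] = 2 (log Q = 0.301).
Applying E = E° − (RT ln10/nF)·log Q gives +1.07 − (0.0591/2)(0.301) = +1.06 V.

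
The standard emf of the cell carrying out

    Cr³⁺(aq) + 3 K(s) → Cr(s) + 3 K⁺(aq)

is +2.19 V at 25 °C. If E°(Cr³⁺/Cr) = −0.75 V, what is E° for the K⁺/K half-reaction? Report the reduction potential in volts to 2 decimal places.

−2.94 V

In the reaction as written the Cr³⁺/Cr couple is reduced (cathode) and K⁺/K is oxidized (anode), so E°cell = E°(Cr³⁺/Cr) − E°(K⁺/K).
E°(K⁺/K) = E°(cathode) − E°cell = −0.75 − (+2.19) = −2.94 V.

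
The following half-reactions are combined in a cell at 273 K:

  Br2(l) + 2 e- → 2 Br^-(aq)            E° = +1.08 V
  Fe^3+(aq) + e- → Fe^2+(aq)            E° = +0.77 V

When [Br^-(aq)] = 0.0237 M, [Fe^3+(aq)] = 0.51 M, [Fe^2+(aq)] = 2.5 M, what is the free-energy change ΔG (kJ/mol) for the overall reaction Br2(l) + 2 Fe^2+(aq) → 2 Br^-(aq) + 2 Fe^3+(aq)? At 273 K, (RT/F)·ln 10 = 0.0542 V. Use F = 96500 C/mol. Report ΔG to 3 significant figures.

−84.1 kJ/mol

The standard cell potential is +1.08 − (+0.77) = +0.31 V, with n = 2 electrons in the balanced equation.
Here Q = ([Br^-(aq)]^2·[Fe^3+(aq)]^2) / [Fe^2+(aq)]^2 = 2.34×10^−5 (log Q = −4.631), giving E = +0.31 − (0.0542/2)·(−4.631) = +0.4355 V.
Then ΔG = −nFE = −2 × 96500 × +0.4355 J/mol = −84.1 kJ/mol.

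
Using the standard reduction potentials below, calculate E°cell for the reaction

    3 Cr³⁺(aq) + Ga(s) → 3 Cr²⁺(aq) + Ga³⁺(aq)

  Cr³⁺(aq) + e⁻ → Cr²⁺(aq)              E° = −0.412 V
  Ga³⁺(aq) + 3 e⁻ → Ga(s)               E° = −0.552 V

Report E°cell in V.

+0.140 V

Cr³⁺(aq) gains electrons, so the Cr³⁺/Cr²⁺ couple is the cathode; the Ga³⁺/Ga couple is the anode.
E°cell = E°(cathode) − E°(anode) = −0.412 − (−0.552) = +0.140 V.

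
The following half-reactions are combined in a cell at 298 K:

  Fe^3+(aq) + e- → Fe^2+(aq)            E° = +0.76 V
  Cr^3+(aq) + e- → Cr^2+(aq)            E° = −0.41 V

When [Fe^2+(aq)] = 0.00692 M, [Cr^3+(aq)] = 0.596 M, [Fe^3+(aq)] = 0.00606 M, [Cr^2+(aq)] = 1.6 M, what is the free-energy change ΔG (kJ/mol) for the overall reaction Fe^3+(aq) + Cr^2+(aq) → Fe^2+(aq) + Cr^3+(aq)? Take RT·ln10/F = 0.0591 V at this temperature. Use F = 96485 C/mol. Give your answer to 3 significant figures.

−115 kJ/mol

E°cell = +0.76 − (−0.41) = +1.17 V; the balanced reaction transfers n = 1 electron.
Q = ([Fe^2+(aq)]·[Cr^3+(aq)]) / ([Fe^3+(aq)]·[Cr^2+(aq)]) = 0.425, so log Q = −0.371 and E = +1.17 − (0.0591/1)(−0.371) = +1.1919 V.
Then ΔG = −nFE = −1 × 96485 × +1.1919 J/mol = −115 kJ/mol.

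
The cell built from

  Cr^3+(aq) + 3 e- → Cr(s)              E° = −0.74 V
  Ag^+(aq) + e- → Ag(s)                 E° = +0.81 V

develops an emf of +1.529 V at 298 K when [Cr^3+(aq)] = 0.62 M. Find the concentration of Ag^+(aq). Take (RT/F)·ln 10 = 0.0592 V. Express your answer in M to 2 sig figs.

Ag⁺/Ag is the cathode (higher E°); E°cell = +0.81 − (−0.74) = +1.55 V with n = 3.
Rearranging E = E° − (0.0592/n)·log Q gives log Q = 3(+1.55 − (+1.529))/0.0592 = 1.064.
Balancing electrons gives 3 Ag^+(aq) + Cr(s) → 3 Ag(s) + Cr^3+(aq); thus Q = [Cr^3+(aq)] / [Ag^+(aq)]^3.
Isolating [Ag^+(aq)] in Q = 10^{1.064} yields log [Ag^+(aq)] = −0.424, i.e. 0.38 M.

0.38 M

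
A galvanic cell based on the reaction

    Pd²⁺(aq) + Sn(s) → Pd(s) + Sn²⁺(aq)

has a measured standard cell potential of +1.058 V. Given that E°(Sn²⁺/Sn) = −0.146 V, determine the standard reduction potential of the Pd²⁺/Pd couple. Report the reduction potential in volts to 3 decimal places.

In the reaction as written the Pd²⁺/Pd couple is reduced (cathode) and Sn²⁺/Sn is oxidized (anode), so E°cell = E°(Pd²⁺/Pd) − E°(Sn²⁺/Sn).
E°(Pd²⁺/Pd) = E°cell + E°(anode) = +1.058 + (−0.146) = +0.912 V.

+0.912 V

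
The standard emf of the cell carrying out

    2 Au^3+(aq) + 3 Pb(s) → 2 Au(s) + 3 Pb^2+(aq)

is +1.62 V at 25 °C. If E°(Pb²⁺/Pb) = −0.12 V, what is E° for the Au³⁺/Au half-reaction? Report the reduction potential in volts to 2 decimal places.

+1.50 V

In the reaction as written the Au³⁺/Au couple is reduced (cathode) and Pb²⁺/Pb is oxidized (anode), so E°cell = E°(Au³⁺/Au) − E°(Pb²⁺/Pb).
E°(Au³⁺/Au) = E°cell + E°(anode) = +1.62 + (−0.12) = +1.50 V.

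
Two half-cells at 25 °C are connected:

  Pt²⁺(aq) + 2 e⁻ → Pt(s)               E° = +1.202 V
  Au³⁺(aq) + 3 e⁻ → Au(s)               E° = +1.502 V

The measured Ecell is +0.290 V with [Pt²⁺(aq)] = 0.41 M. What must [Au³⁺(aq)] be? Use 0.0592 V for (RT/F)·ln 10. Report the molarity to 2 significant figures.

The Au³⁺/Au couple has the larger reduction potential, so it is the cathode: E°cell = +1.502 − (+1.202) = +0.300 V and n = 6.
From the Nernst equation, log Q = n(E° − E)/0.0592 = 6·(+0.300 − (+0.290))/0.0592 = 1.014.
Balancing electrons gives 2 Au³⁺(aq) + 3 Pt(s) → 2 Au(s) + 3 Pt²⁺(aq); thus Q = [Pt²⁺(aq)]^3 / [Au³⁺(aq)]^2.
Solving for the unknown gives log [Au³⁺(aq)] = −1.088, so [Au³⁺(aq)] ≈ 0.082 M.

0.082 M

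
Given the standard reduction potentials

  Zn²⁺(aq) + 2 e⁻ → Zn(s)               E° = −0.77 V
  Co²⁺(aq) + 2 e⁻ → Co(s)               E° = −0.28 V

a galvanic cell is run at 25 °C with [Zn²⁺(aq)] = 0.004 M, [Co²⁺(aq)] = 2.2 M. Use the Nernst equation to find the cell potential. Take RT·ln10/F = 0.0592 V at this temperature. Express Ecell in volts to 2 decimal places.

+0.57 V

The Co²⁺/Co couple has the more positive E°, so it is the cathode; Zn²⁺/Zn is the anode.
The standard potential is −0.28 − (−0.77) = +0.49 V and the balanced reaction transfers n = 2 electrons.
For the overall reaction Co²⁺(aq) + Zn(s) → Co(s) + Zn²⁺(aq), Q = [Zn²⁺(aq)] / [Co²⁺(aq)] = 0.00182, giving log Q = −2.740.
Applying E = E° − (RT ln10/nF)·log Q gives +0.49 − (0.0592/2)(−2.740) = +0.57 V.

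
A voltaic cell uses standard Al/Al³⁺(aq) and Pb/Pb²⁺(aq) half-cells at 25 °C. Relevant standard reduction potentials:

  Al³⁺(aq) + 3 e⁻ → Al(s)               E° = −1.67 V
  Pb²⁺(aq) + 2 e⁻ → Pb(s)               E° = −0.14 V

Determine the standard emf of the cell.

Of the two couples in this cell, the one with the more positive reduction potential is reduced at the cathode: here that is Pb²⁺/Pb (−0.14 V); Al³⁺/Al (−1.67 V) is the anode.
E°cell = E°(cathode) − E°(anode) = −0.14 − (−1.67) = +1.53 V.

+1.53 V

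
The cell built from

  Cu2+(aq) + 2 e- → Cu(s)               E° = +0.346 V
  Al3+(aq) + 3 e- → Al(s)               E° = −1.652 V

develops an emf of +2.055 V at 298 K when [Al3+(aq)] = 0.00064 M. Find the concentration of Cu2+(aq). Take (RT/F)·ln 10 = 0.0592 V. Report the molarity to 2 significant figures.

The Cu²⁺/Cu couple has the larger reduction potential, so it is the cathode: E°cell = +0.346 − (−1.652) = +1.998 V and n = 6.
Rearranging E = E° − (0.0592/n)·log Q gives log Q = 6(+1.998 − (+2.055))/0.0592 = −5.777.
For 3 Cu2+(aq) + 2 Al(s) → 3 Cu(s) + 2 Al3+(aq), the reaction quotient is Q = [Al3+(aq)]^2 / [Cu2+(aq)]^3.
Solving for the unknown gives log [Cu2+(aq)] = −0.204, so [Cu2+(aq)] ≈ 0.63 M.

0.63 M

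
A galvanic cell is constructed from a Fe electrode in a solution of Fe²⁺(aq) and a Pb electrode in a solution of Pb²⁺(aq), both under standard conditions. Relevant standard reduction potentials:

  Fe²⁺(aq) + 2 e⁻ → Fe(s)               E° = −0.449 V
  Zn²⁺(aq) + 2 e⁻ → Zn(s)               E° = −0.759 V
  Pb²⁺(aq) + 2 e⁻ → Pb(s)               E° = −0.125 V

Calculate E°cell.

+0.324 V

Of the two couples in this cell, the one with the more positive reduction potential is reduced at the cathode: here that is Pb²⁺/Pb (−0.125 V); Fe²⁺/Fe (−0.449 V) is the anode.
E°cell = E°(cathode) − E°(anode) = −0.125 − (−0.449) = +0.324 V.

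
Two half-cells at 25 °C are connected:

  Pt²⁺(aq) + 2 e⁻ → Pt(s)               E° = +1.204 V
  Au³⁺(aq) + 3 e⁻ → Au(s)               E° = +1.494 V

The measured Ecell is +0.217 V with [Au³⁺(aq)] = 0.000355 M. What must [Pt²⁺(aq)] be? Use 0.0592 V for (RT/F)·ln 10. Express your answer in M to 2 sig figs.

With Au³⁺/Au at the cathode and Pt²⁺/Pt at the anode, E°cell = +1.494 − (+1.204) = +0.290 V (n = 6).
Rearranging E = E° − (0.0592/n)·log Q gives log Q = 6(+0.290 − (+0.217))/0.0592 = 7.399.
Balancing electrons gives 2 Au³⁺(aq) + 3 Pt(s) → 2 Au(s) + 3 Pt²⁺(aq); thus Q = [Pt²⁺(aq)]^3 / [Au³⁺(aq)]^2.
Substituting the known concentrations and solving, log [Pt²⁺(aq)] = 0.166 and [Pt²⁺(aq)] = 1.5 M.

1.5 M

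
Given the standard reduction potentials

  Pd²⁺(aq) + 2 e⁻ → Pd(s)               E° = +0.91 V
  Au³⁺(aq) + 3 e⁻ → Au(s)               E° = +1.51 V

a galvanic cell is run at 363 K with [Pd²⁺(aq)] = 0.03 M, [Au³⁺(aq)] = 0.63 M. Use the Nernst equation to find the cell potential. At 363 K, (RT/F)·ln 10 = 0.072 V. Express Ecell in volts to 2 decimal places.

+0.65 V

The Au³⁺/Au couple has the more positive E°, so it is the cathode; Pd²⁺/Pd is the anode.
E°cell = E°cat − E°an = +1.51 − (+0.91) = +0.60 V; n = 6.
The balanced reaction is 2 Au³⁺(aq) + 3 Pd(s) → 2 Au(s) + 3 Pd²⁺(aq), so Q = [Pd²⁺(aq)]^3 / [Au³⁺(aq)]^2 = 6.8×10^−5 and log Q = −4.167.
E = E° − (0.072/n)·log Q = +0.60 − (0.072/6)(−4.167) = +0.65 V.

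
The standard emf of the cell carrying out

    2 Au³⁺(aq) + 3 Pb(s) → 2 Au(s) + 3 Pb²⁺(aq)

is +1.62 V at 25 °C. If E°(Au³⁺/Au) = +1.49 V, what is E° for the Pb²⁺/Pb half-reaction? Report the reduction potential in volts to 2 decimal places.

In the reaction as written the Au³⁺/Au couple is reduced (cathode) and Pb²⁺/Pb is oxidized (anode), so E°cell = E°(Au³⁺/Au) − E°(Pb²⁺/Pb).
E°(Pb²⁺/Pb) = E°(cathode) − E°cell = +1.49 − (+1.62) = −0.13 V.

−0.13 V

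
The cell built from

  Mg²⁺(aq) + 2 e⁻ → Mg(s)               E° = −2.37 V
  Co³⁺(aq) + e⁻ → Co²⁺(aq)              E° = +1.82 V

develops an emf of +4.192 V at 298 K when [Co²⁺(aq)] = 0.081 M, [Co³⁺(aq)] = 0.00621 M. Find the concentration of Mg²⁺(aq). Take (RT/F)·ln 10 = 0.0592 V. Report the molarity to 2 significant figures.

0.0050 M

The Co³⁺/Co²⁺ couple has the larger reduction potential, so it is the cathode: E°cell = +1.82 − (−2.37) = +4.19 V and n = 2.
Rearranging E = E° − (0.0592/n)·log Q gives log Q = 2(+4.19 − (+4.192))/0.0592 = −0.068.
For 2 Co³⁺(aq) + Mg(s) → 2 Co²⁺(aq) + Mg²⁺(aq), the reaction quotient is Q = ([Co²⁺(aq)]^2·[Mg²⁺(aq)]) / [Co³⁺(aq)]^2.
Isolating [Mg²⁺(aq)] in Q = 10^{−0.068} yields log [Mg²⁺(aq)] = −2.299, i.e. 0.0050 M.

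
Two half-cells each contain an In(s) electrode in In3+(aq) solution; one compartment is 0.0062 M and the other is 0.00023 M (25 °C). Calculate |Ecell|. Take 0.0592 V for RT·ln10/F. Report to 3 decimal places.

For a concentration cell E°cell = 0, since both electrodes use the same couple.
The compartment with the higher In3+(aq) concentration (0.0062 M) acts as the cathode; ions are reduced there and produced at the dilute (0.00023 M) anode.
With n = 3, Ecell = −(0.0592/3)·log([dilute]/[conc]) = −(0.0592/3)·log(0.00023/0.0062) = +0.028 V.

0.028 V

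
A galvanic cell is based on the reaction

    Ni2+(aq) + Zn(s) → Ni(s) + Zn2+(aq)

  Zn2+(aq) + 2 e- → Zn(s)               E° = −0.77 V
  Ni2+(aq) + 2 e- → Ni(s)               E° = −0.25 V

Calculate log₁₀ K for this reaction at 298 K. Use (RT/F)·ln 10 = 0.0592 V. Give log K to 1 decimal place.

log K = 17.6

The Ni²⁺/Ni couple is reduced (cathode); E°cell = −0.25 − (−0.77) = +0.52 V with n = 2.
At equilibrium E = 0, so log K = nE°cell / 0.0592 = (2)(+0.52) / 0.0592 = 17.6.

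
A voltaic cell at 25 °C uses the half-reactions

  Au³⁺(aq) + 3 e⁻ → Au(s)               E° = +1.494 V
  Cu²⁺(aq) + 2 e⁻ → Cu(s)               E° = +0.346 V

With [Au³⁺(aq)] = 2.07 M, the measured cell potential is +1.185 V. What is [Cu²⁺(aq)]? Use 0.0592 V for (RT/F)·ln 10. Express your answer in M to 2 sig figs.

0.091 M

Au³⁺/Au is the cathode (higher E°); E°cell = +1.494 − (+0.346) = +1.148 V with n = 6.
Rearranging E = E° − (0.0592/n)·log Q gives log Q = 6(+1.148 − (+1.185))/0.0592 = −3.750.
The balanced reaction is 2 Au³⁺(aq) + 3 Cu(s) → 2 Au(s) + 3 Cu²⁺(aq), so Q = [Cu²⁺(aq)]^3 / [Au³⁺(aq)]^2.
Isolating [Cu²⁺(aq)] in Q = 10^{−3.750} yields log [Cu²⁺(aq)] = −1.039, i.e. 0.091 M.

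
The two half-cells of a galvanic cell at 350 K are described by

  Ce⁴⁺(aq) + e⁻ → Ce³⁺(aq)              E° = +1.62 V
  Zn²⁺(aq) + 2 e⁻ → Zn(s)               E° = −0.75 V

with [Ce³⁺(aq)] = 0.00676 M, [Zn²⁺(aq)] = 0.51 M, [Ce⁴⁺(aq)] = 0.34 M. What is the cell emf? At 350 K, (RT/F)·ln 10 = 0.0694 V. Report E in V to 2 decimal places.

Ce⁴⁺/Ce³⁺ is reduced (cathode, E° = +1.62 V) and Zn²⁺/Zn is oxidized (anode).
E°cell = E°cat − E°an = +1.62 − (−0.75) = +2.37 V; n = 2.
For the overall reaction 2 Ce⁴⁺(aq) + Zn(s) → 2 Ce³⁺(aq) + Zn²⁺(aq), Q = ([Ce³⁺(aq)]^2·[Zn²⁺(aq)]) / [Ce⁴⁺(aq)]^2 = 0.000202, giving log Q = −3.695.
E = E° − (0.0694/n)·log Q = +2.37 − (0.0694/2)(−3.695) = +2.50 V.

+2.50 V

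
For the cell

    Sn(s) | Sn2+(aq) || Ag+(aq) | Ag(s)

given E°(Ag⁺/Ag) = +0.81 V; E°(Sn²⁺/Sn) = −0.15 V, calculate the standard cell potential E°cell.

+0.96 V

By convention the left-hand electrode in cell notation is the anode (oxidation) and the right-hand electrode is the cathode (reduction).
E°cell = E°(right) − E°(left) = +0.81 − (−0.15) = +0.96 V.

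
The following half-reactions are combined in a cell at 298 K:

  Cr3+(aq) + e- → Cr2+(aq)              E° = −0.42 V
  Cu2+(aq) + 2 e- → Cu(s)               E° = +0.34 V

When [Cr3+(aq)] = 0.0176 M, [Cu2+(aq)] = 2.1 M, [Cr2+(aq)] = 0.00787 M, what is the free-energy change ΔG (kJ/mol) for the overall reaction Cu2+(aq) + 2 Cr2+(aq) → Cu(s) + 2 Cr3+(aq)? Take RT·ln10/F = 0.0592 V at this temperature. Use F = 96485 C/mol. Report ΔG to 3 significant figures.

−144 kJ/mol

The standard cell potential is +0.34 − (−0.42) = +0.76 V, with n = 2 electrons in the balanced equation.
Q = [Cr3+(aq)]^2 / ([Cu2+(aq)]·[Cr2+(aq)]^2) = 2.38, so log Q = 0.377 and E = +0.76 − (0.0592/2)(0.377) = +0.7488 V.
ΔG = −nFE = −(2)(96485)(+0.7488) J/mol = −144 kJ/mol.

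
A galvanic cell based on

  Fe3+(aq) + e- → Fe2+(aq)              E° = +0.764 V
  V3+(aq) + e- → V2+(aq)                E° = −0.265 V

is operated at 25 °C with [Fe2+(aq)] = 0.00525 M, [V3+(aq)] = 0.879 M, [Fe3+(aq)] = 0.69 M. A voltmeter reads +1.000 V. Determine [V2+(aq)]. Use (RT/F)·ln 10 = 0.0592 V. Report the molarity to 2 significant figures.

0.0022 M

With Fe³⁺/Fe²⁺ at the cathode and V³⁺/V²⁺ at the anode, E°cell = +0.764 − (−0.265) = +1.029 V (n = 1).
Since E = E° − (0.0592/n)·log Q, log Q = n(E° − E)/0.0592 = 0.490.
The balanced reaction is Fe3+(aq) + V2+(aq) → Fe2+(aq) + V3+(aq), so Q = ([Fe2+(aq)]·[V3+(aq)]) / ([Fe3+(aq)]·[V2+(aq)]).
Substituting the known concentrations and solving, log [V2+(aq)] = −2.665 and [V2+(aq)] = 0.0022 M.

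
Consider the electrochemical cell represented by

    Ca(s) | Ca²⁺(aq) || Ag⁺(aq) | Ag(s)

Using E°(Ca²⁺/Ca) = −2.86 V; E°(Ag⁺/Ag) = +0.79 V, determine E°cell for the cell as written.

+3.65 V

By convention the left-hand electrode in cell notation is the anode (oxidation) and the right-hand electrode is the cathode (reduction).
E°cell = E°(right) − E°(left) = +0.79 − (−2.86) = +3.65 V.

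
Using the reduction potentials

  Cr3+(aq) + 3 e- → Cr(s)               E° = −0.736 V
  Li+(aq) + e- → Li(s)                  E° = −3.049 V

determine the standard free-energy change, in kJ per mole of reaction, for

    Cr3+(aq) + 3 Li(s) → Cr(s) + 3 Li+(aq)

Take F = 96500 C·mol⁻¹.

−670 kJ/mol

In the reaction as written Cr3+(aq) is reduced, so the Cr³⁺/Cr couple is the cathode and Li⁺/Li is the anode.
E°cell = −0.736 − (−3.049) = +2.313 V; balancing electrons gives n = 3.
ΔG° = −nFE°cell = −(3)(96500)(+2.313) J/mol = −670 kJ/mol.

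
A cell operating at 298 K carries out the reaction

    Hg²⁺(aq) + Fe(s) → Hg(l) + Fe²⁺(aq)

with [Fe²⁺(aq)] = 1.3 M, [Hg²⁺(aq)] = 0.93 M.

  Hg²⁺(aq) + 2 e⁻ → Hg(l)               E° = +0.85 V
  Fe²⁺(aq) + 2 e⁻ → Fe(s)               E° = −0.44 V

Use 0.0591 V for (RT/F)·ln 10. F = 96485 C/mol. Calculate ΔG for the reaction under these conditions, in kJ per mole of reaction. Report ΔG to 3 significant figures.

With Hg²⁺/Hg reduced at the cathode, E°cell = +0.85 − (−0.44) = +1.29 V and n = 2.
Here Q = [Fe²⁺(aq)] / [Hg²⁺(aq)] = 1.4 (log Q = 0.145), giving E = +1.29 − (0.0591/2)·(0.145) = +1.2857 V.
Then ΔG = −nFE = −2 × 96485 × +1.2857 J/mol = −248 kJ/mol.

−248 kJ/mol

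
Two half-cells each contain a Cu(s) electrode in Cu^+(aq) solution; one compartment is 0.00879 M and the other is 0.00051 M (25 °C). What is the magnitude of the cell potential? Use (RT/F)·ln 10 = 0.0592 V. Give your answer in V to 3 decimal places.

For a concentration cell E°cell = 0, since both electrodes use the same couple.
The compartment with the higher Cu^+(aq) concentration (0.00879 M) acts as the cathode; ions are reduced there and produced at the dilute (0.00051 M) anode.
With n = 1, Ecell = −(0.0592/1)·log([dilute]/[conc]) = −(0.0592/1)·log(0.00051/0.00879) = +0.073 V.

0.073 V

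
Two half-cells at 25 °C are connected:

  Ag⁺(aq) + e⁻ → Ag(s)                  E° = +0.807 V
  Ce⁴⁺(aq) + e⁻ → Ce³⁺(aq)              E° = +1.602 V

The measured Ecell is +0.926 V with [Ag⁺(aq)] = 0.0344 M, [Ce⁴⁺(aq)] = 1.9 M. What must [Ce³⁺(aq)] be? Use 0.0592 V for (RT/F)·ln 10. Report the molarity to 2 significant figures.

0.34 M

The Ce⁴⁺/Ce³⁺ couple has the larger reduction potential, so it is the cathode: E°cell = +1.602 − (+0.807) = +0.795 V and n = 1.
From the Nernst equation, log Q = n(E° − E)/0.0592 = 1·(+0.795 − (+0.926))/0.0592 = −2.213.
Balancing electrons gives Ce⁴⁺(aq) + Ag(s) → Ce³⁺(aq) + Ag⁺(aq); thus Q = ([Ce³⁺(aq)]·[Ag⁺(aq)]) / [Ce⁴⁺(aq)].
Substituting the known concentrations and solving, log [Ce³⁺(aq)] = −0.471 and [Ce³⁺(aq)] = 0.34 M.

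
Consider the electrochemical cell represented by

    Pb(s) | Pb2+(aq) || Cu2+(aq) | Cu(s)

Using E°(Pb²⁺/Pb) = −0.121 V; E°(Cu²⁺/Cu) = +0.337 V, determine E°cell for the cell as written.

By convention the left-hand electrode in cell notation is the anode (oxidation) and the right-hand electrode is the cathode (reduction).
E°cell = E°(right) − E°(left) = +0.337 − (−0.121) = +0.458 V.

+0.458 V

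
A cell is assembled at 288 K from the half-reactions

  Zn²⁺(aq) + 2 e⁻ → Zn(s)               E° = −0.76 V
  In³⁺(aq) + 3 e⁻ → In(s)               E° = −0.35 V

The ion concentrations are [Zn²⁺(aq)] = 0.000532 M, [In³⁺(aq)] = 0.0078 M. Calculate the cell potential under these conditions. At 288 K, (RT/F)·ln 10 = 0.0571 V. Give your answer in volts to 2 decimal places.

The In³⁺/In couple has the more positive E°, so it is the cathode; Zn²⁺/Zn is the anode.
The standard potential is −0.35 − (−0.76) = +0.41 V and the balanced reaction transfers n = 6 electrons.
For the overall reaction 2 In³⁺(aq) + 3 Zn(s) → 2 In(s) + 3 Zn²⁺(aq), Q = [Zn²⁺(aq)]^3 / [In³⁺(aq)]^2 = 2.47×10^−6, giving log Q = −5.606.
E = E° − (0.0571/n)·log Q = +0.41 − (0.0571/6)(−5.606) = +0.46 V.

+0.46 V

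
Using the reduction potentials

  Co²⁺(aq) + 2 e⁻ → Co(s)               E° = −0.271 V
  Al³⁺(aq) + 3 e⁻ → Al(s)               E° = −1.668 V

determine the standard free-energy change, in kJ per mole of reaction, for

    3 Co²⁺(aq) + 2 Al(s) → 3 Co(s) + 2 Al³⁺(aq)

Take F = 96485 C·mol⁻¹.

−809 kJ/mol

In the reaction as written Co²⁺(aq) is reduced, so the Co²⁺/Co couple is the cathode and Al³⁺/Al is the anode.
E°cell = −0.271 − (−1.668) = +1.397 V; balancing electrons gives n = 6.
ΔG° = −nFE°cell = −(6)(96485)(+1.397) J/mol = −809 kJ/mol.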